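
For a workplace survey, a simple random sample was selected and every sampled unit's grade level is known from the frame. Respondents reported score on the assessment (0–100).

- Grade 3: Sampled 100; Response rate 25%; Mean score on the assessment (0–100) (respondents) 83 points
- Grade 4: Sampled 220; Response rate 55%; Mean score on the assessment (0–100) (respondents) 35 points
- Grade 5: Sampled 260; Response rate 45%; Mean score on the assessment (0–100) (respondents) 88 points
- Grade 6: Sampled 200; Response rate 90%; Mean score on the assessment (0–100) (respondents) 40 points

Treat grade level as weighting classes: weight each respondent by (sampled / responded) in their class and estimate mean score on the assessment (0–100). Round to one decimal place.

60.1

Each respondent's weight = sampled/responded in their class; summing within a class gives n_sampled, so:
  Grade 3: 100 × 83 = 8300
  Grade 4: 220 × 35 = 7700
  Grade 5: 260 × 88 = 22,880
  Grade 6: 200 × 40 = 8000
Adjusted estimate = 46,880 / 780 = 60.1026 → 60.1.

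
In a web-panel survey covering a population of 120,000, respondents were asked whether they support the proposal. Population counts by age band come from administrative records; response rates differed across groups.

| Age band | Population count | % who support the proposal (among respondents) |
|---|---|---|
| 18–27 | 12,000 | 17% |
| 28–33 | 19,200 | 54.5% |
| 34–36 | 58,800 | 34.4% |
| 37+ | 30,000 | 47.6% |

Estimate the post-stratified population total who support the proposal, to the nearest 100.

47,000

Estimated count per cell = population count × respondent percentage:
  18–27: 12,000 × 17% = 2040
  28–33: 19,200 × 54.5% = 10,464
  34–36: 58,800 × 34.4% = 20227.2
  37+: 30,000 × 47.6% = 14,280
Estimated total = 47011.2 → 47,000.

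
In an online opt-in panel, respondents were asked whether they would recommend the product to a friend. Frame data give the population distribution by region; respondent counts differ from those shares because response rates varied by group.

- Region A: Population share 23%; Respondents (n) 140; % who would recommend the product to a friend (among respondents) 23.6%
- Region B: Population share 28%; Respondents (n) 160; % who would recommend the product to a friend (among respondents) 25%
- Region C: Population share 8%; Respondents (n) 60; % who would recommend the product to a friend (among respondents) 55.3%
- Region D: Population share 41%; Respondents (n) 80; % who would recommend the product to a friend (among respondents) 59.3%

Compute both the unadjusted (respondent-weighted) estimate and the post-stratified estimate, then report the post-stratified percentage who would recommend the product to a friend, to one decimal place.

Without adjustment, the pooled respondent share is:
  (140/440)×23.6 + (160/440)×25 + (60/440)×55.3 + (80/440)×59.3 = 34.9227%
Post-stratifying to population shares instead:
  0.23×23.6 + 0.28×25 + 0.08×55.3 + 0.41×59.3 = 41.165%

41.2%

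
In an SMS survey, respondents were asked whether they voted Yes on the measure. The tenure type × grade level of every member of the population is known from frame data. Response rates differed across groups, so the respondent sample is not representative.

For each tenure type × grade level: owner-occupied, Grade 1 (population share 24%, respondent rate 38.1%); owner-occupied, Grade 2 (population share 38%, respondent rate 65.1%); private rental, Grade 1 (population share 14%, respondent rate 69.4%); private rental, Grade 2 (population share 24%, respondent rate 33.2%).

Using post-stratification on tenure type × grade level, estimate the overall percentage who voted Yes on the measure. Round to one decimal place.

Post-stratification weights by population share, not respondent share:
  owner-occupied, Grade 1: 0.24 × 38.1 = 9.144
  owner-occupied, Grade 2: 0.38 × 65.1 = 24.738
  private rental, Grade 1: 0.14 × 69.4 = 9.716
  private rental, Grade 2: 0.24 × 33.2 = 7.968
Post-stratified estimate = 51.566 → 51.6%.

51.6%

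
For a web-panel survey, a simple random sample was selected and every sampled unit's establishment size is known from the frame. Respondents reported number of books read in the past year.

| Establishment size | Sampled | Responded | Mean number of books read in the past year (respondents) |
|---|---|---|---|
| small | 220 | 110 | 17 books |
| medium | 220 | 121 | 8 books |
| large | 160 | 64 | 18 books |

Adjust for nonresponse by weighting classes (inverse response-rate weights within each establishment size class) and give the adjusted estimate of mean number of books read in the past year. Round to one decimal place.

Class response rates: small 110/220 = 50%, medium 121/220 = 55%, large 64/160 = 40%.
Weighting each respondent by the inverse class response rate inflates each class back to its sampled size, so the class weight is n_sampled:
  small: 220 × 17 = 3740
  medium: 220 × 8 = 1760
  large: 160 × 18 = 2880
Adjusted estimate = 8380 / 600 = 13.9667 → 14.0.

14.0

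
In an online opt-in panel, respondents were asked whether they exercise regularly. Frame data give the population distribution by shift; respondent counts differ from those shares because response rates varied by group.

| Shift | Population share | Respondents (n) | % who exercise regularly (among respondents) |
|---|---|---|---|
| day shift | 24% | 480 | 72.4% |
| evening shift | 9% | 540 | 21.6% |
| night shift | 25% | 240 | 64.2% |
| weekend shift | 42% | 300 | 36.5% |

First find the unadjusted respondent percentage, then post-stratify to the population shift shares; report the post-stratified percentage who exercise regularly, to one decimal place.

Without adjustment, the pooled respondent share is:
  (480/1560)×72.4 + (540/1560)×21.6 + (240/1560)×64.2 + (300/1560)×36.5 = 46.65%
Post-stratified estimate weights by population shares:
  0.24×72.4 + 0.09×21.6 + 0.25×64.2 + 0.42×36.5 = 50.7%

50.7%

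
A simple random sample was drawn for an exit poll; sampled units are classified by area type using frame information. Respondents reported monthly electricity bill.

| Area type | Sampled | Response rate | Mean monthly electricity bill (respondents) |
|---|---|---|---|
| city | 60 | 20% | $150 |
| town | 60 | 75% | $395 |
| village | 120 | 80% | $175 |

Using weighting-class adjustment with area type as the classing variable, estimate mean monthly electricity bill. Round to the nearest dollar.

$224

With weight = n_sampled/n_responded per class, the weighted class total is n_sampled:
  city: 60 × 150 = 9000
  town: 60 × 395 = 23,700
  village: 120 × 175 = 21,000
Adjusted estimate = 53,700 / 240 = 223.75 → $224.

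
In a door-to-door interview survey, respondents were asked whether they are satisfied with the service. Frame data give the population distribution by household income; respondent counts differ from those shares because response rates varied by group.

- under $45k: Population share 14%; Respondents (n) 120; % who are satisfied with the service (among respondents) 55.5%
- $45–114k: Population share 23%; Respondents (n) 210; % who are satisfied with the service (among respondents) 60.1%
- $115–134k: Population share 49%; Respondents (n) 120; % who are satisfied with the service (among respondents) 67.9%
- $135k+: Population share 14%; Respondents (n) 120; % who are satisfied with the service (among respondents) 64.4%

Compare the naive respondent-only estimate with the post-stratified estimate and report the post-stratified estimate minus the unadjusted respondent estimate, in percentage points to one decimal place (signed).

+2.2 percentage points

Unadjusted (pooled respondent) estimate weights by respondent counts:
  (120/570)×55.5 + (210/570)×60.1 + (120/570)×67.9 + (120/570)×64.4 = 61.6789%
Post-stratified estimate weights by population shares:
  0.14×55.5 + 0.23×60.1 + 0.49×67.9 + 0.14×64.4 = 63.88%
Difference = 63.88 − 61.6789 = 2.2011 pp.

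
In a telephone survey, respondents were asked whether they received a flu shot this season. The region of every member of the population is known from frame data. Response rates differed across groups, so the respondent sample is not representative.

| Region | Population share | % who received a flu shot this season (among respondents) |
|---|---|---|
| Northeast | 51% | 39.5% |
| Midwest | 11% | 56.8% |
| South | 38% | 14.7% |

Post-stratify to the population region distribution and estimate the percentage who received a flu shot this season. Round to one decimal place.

32.0%

Post-stratification weights by population share, not respondent share:
  Northeast: 0.51 × 39.5 = 20.145
  Midwest: 0.11 × 56.8 = 6.248
  South: 0.38 × 14.7 = 5.586
Post-stratified estimate = 31.979 → 32.0%.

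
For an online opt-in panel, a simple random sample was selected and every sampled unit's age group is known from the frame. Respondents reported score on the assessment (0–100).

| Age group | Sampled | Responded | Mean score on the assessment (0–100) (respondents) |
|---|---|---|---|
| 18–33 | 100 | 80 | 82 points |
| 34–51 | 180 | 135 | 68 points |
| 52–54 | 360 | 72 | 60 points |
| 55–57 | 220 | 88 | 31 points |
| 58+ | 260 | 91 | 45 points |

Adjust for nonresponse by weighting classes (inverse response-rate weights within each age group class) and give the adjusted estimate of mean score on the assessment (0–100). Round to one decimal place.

Response rates by class: 18–33 80/100 = 80%, 34–51 135/180 = 75%, 52–54 72/360 = 20%, 55–57 88/220 = 40%, 58+ 91/260 = 35%.
Inverse-response-rate weighting restores each class to its sampled count, so class totals weight by n_sampled:
  18–33: 100 × 82 = 8200
  34–51: 180 × 68 = 12,240
  52–54: 360 × 60 = 21,600
  55–57: 220 × 31 = 6820
  58+: 260 × 45 = 11,700
Adjusted estimate = 60,560 / 1,120 = 54.0714 → 54.1.

54.1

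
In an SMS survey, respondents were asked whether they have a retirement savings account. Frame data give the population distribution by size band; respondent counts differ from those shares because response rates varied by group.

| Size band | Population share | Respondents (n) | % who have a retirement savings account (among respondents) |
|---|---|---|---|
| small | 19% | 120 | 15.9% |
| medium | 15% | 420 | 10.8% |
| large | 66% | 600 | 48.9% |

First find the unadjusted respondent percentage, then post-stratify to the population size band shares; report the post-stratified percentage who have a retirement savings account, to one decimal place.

Without adjustment, the pooled respondent share is:
  (120/1140)×15.9 + (420/1140)×10.8 + (600/1140)×48.9 = 31.3895%
Reweighting by population size band shares:
  0.19×15.9 + 0.15×10.8 + 0.66×48.9 = 36.915%

36.9%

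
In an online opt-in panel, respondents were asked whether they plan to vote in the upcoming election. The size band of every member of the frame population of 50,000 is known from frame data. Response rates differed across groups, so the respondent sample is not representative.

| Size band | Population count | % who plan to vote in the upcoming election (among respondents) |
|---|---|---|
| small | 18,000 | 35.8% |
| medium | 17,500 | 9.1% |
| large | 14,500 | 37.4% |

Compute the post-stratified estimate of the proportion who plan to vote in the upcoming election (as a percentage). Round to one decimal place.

Each cell contributes population-share × respondent value:
  small: (18,000/50,000) × 35.8 = 12.888
  medium: (17,500/50,000) × 9.1 = 3.185
  large: (14,500/50,000) × 37.4 = 10.846
Post-stratified estimate = 26.919 → 26.9%.

26.9%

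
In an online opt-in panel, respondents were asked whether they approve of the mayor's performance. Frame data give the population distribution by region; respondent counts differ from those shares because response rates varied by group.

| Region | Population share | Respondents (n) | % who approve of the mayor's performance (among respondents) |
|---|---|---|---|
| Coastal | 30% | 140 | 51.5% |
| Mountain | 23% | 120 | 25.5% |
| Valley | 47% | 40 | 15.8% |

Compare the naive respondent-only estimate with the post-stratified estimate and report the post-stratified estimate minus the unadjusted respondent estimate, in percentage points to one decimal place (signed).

Naive respondent-only estimate (weights = respondent counts):
  (140/300)×51.5 + (120/300)×25.5 + (40/300)×15.8 = 36.34%
Post-stratified estimate weights by population shares:
  0.3×51.5 + 0.23×25.5 + 0.47×15.8 = 28.741%
Difference = 28.741 − 36.34 = -7.599 pp.

-7.6 percentage points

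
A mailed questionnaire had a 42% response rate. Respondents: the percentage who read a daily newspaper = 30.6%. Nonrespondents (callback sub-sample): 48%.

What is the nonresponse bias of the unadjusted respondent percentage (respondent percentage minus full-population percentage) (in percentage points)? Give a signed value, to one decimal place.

Nonresponse fraction = 1 − 0.42 = 0.58.
Bias = (nonresponse fraction) × (respondent percentage − nonrespondent percentage)
     = 0.58 × (30.6 − 48) = 0.58 × -17.4 = -10.092.

-10.1 percentage points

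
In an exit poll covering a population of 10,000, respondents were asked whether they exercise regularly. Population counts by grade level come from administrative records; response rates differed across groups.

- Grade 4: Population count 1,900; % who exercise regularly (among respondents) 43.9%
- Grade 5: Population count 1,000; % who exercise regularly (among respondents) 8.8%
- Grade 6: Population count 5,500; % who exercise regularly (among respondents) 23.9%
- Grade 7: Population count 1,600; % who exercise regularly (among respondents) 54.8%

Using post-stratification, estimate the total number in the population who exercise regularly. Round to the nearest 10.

Estimated count per cell = population count × respondent percentage:
  Grade 4: 1,900 × 43.9% = 834.1
  Grade 5: 1,000 × 8.8% = 88
  Grade 6: 5,500 × 23.9% = 1314.5
  Grade 7: 1,600 × 54.8% = 876.8
Estimated total = 3113.4 → 3,110.

3,110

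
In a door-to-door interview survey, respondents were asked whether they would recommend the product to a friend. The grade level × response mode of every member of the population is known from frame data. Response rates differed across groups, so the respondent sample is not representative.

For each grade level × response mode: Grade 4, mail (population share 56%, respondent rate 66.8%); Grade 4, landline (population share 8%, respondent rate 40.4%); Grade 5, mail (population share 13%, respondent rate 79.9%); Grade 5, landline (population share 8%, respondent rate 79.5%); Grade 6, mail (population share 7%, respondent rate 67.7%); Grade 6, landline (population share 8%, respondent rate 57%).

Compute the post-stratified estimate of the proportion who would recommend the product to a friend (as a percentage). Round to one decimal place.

66.7%

Post-stratification weights by population share, not respondent share:
  Grade 4, mail: 0.56 × 66.8 = 37.408
  Grade 4, landline: 0.08 × 40.4 = 3.232
  Grade 5, mail: 0.13 × 79.9 = 10.387
  Grade 5, landline: 0.08 × 79.5 = 6.36
  Grade 6, mail: 0.07 × 67.7 = 4.739
  Grade 6, landline: 0.08 × 57 = 4.56
Post-stratified estimate = 66.686 → 66.7%.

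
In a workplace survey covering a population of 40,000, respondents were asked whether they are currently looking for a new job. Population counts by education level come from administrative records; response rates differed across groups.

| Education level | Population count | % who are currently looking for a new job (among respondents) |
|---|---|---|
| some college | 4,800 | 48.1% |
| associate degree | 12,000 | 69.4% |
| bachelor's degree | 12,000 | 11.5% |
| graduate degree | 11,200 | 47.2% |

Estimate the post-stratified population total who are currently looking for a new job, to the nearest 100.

17,300

Estimated count per cell = population count × respondent percentage:
  some college: 4,800 × 48.1% = 2308.8
  associate degree: 12,000 × 69.4% = 8328
  bachelor's degree: 12,000 × 11.5% = 1380
  graduate degree: 11,200 × 47.2% = 5286.4
Estimated total = 17303.2 → 17,300.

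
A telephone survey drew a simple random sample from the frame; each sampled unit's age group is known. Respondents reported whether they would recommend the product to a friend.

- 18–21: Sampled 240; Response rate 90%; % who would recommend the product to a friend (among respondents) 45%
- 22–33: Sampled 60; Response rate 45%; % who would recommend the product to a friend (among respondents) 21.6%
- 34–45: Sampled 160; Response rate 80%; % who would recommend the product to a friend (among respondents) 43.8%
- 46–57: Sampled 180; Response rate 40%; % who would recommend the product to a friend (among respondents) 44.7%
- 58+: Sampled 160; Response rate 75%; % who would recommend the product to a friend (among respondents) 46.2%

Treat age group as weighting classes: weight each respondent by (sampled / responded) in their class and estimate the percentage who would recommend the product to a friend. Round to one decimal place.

Weighting each respondent by the inverse class response rate inflates each class back to its sampled size, so the class weight is n_sampled:
  18–21: 240 × 45 = 10,800
  22–33: 60 × 21.6 = 1296
  34–45: 160 × 43.8 = 7008
  46–57: 180 × 44.7 = 8046
  58+: 160 × 46.2 = 7392
Adjusted estimate = 34,542 / 800 = 43.1775 → 43.2%.

43.2%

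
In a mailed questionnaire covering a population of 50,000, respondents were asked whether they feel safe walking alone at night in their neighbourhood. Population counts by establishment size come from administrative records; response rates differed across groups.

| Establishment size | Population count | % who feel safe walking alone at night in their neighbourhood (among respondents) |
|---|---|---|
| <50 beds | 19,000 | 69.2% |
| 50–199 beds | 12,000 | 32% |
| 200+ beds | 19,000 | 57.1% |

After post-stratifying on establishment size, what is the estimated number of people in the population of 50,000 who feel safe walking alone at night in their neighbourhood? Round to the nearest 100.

Apply each group's respondent rate to its population count:
  <50 beds: 19,000 × 69.2% = 13,148
  50–199 beds: 12,000 × 32% = 3840
  200+ beds: 19,000 × 57.1% = 10,849
Estimated total = 27,837 → 27,800.

27,800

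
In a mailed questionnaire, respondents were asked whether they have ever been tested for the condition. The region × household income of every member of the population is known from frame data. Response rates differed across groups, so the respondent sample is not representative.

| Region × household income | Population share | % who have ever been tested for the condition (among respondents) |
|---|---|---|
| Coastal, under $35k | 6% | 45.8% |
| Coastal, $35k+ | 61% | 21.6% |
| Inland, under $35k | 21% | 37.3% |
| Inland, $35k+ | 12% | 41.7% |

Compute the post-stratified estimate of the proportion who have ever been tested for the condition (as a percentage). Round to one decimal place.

Post-stratification weights by population share, not respondent share:
  Coastal, under $35k: 0.06 × 45.8 = 2.748
  Coastal, $35k+: 0.61 × 21.6 = 13.176
  Inland, under $35k: 0.21 × 37.3 = 7.833
  Inland, $35k+: 0.12 × 41.7 = 5.004
Post-stratified estimate = 28.761 → 28.8%.

28.8%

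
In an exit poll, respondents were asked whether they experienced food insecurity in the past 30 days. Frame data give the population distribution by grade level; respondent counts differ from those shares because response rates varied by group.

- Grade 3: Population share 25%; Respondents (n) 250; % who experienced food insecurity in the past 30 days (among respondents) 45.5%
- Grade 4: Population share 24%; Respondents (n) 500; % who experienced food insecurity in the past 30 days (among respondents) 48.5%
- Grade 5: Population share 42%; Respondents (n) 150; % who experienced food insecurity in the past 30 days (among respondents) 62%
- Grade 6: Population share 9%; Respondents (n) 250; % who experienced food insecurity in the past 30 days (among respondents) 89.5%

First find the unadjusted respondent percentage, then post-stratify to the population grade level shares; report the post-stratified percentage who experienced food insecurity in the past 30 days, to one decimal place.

57.1%

Unadjusted (pooled respondent) estimate weights by respondent counts:
  (250/1150)×45.5 + (500/1150)×48.5 + (150/1150)×62 + (250/1150)×89.5 = 58.5217%
Post-stratifying to population shares instead:
  0.25×45.5 + 0.24×48.5 + 0.42×62 + 0.09×89.5 = 57.11%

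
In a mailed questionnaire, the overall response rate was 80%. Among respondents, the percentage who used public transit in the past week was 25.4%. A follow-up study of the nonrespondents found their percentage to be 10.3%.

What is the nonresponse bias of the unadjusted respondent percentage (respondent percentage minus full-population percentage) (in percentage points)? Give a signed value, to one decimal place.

Nonresponse fraction = 1 − 0.8 = 0.2.
Bias = (nonresponse fraction) × (respondent percentage − nonrespondent percentage)
     = 0.2 × (25.4 − 10.3) = 0.2 × 15.1 = 3.02.

+3.0 percentage points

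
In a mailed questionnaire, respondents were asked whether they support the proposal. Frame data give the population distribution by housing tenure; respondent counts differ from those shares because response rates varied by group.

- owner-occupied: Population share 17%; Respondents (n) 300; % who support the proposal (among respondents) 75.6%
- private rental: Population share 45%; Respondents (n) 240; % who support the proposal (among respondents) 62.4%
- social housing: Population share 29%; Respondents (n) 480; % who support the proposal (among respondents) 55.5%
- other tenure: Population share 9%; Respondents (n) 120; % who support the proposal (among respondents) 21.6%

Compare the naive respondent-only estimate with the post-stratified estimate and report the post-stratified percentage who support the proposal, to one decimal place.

59.0%

Unadjusted (pooled respondent) estimate weights by respondent counts:
  (300/1140)×75.6 + (240/1140)×62.4 + (480/1140)×55.5 + (120/1140)×21.6 = 58.6737%
Post-stratified estimate weights by population shares:
  0.17×75.6 + 0.45×62.4 + 0.29×55.5 + 0.09×21.6 = 58.971%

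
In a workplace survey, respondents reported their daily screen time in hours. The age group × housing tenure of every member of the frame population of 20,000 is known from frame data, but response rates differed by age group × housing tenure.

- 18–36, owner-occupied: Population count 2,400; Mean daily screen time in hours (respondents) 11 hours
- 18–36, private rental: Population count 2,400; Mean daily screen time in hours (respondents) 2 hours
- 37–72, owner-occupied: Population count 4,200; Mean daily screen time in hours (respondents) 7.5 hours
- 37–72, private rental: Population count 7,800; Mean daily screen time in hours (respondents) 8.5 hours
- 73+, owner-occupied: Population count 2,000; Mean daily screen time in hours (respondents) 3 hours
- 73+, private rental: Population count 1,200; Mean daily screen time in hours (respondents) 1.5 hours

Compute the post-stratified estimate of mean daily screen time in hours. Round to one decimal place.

Reweight to the known age group × housing tenure distribution:
  18–36, owner-occupied: (2,400/20,000) × 11 = 1.32
  18–36, private rental: (2,400/20,000) × 2 = 0.24
  37–72, owner-occupied: (4,200/20,000) × 7.5 = 1.575
  37–72, private rental: (7,800/20,000) × 8.5 = 3.315
  73+, owner-occupied: (2,000/20,000) × 3 = 0.3
  73+, private rental: (1,200/20,000) × 1.5 = 0.09
Post-stratified estimate = 6.84 → 6.8.

6.8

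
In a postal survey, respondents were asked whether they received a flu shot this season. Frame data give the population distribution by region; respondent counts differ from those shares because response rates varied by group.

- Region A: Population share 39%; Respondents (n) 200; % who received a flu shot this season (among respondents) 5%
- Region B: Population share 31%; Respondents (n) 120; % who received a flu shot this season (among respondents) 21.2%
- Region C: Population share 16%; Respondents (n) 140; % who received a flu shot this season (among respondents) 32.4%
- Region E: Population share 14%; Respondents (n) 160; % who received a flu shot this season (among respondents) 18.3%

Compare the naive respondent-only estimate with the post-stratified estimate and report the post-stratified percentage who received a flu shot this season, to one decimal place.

16.3%

Naive respondent-only estimate (weights = respondent counts):
  (200/620)×5 + (120/620)×21.2 + (140/620)×32.4 + (160/620)×18.3 = 17.7548%
Post-stratifying to population shares instead:
  0.39×5 + 0.31×21.2 + 0.16×32.4 + 0.14×18.3 = 16.268%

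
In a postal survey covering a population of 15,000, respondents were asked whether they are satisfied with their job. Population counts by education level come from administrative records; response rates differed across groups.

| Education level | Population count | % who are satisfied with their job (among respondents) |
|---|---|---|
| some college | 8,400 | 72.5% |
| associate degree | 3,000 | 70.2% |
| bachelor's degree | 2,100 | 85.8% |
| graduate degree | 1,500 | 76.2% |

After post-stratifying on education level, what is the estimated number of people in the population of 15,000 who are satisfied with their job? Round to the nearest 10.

11,140

Each cell contributes its population count × the respondent rate:
  some college: 8,400 × 72.5% = 6090
  associate degree: 3,000 × 70.2% = 2106
  bachelor's degree: 2,100 × 85.8% = 1801.8
  graduate degree: 1,500 × 76.2% = 1143
Estimated total = 11140.8 → 11,140.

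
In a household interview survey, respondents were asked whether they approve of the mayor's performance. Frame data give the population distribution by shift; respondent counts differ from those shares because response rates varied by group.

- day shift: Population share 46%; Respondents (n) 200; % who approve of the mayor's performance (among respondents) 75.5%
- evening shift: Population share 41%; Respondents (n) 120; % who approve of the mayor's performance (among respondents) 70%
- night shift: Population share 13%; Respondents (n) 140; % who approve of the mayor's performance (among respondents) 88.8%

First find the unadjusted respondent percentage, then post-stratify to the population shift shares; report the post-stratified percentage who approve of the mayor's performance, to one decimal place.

75.0%

Unadjusted (pooled respondent) estimate weights by respondent counts:
  (200/460)×75.5 + (120/460)×70 + (140/460)×88.8 = 78.113%
Post-stratified estimate weights by population shares:
  0.46×75.5 + 0.41×70 + 0.13×88.8 = 74.974%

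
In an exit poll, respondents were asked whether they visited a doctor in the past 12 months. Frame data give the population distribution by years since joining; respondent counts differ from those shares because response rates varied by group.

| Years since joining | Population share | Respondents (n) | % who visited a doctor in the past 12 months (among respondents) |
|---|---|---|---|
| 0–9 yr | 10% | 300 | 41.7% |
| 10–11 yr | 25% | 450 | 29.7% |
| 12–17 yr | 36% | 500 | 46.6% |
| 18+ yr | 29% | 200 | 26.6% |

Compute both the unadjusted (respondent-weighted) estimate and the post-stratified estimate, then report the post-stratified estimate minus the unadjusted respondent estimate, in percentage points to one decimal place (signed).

-1.5 percentage points

Unadjusted (pooled respondent) estimate weights by respondent counts:
  (300/1450)×41.7 + (450/1450)×29.7 + (500/1450)×46.6 + (200/1450)×26.6 = 37.5828%
Post-stratified estimate weights by population shares:
  0.1×41.7 + 0.25×29.7 + 0.36×46.6 + 0.29×26.6 = 36.085%
Difference = 36.085 − 37.5828 = -1.4978 pp.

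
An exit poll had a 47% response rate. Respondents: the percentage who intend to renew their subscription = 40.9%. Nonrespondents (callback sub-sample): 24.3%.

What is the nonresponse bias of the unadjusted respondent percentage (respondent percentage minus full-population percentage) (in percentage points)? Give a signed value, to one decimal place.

Nonresponse fraction = 1 − 0.47 = 0.53.
Bias = (nonresponse fraction) × (respondent percentage − nonrespondent percentage)
     = 0.53 × (40.9 − 24.3) = 0.53 × 16.6 = 8.798.

+8.8 percentage points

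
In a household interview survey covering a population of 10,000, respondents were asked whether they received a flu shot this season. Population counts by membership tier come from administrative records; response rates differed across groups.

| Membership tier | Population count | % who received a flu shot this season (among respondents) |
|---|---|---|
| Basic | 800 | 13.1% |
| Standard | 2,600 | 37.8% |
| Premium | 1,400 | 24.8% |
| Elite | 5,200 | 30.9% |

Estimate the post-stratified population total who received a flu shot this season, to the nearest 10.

Estimated count per cell = population count × respondent percentage:
  Basic: 800 × 13.1% = 104.8
  Standard: 2,600 × 37.8% = 982.8
  Premium: 1,400 × 24.8% = 347.2
  Elite: 5,200 × 30.9% = 1606.8
Estimated total = 3041.6 → 3,040.

3,040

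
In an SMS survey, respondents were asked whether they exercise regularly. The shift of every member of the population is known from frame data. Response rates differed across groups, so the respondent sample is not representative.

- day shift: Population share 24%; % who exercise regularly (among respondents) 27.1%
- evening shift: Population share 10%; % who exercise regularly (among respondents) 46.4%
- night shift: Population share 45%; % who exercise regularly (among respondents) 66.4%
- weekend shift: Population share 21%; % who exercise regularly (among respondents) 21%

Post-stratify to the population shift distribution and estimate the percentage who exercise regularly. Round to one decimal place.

45.4%

Weight each group's respondent value by its population share:
  day shift: 0.24 × 27.1 = 6.504
  evening shift: 0.1 × 46.4 = 4.64
  night shift: 0.45 × 66.4 = 29.88
  weekend shift: 0.21 × 21 = 4.41
Post-stratified estimate = 45.434 → 45.4%.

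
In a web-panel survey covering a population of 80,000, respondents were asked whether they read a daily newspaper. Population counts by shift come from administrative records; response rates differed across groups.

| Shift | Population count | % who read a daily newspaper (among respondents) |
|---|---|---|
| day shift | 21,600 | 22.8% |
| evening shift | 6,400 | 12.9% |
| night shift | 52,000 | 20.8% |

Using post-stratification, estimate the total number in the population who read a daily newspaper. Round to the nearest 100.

16,600

Estimated count per cell = population count × respondent percentage:
  day shift: 21,600 × 22.8% = 4924.8
  evening shift: 6,400 × 12.9% = 825.6
  night shift: 52,000 × 20.8% = 10,816
Estimated total = 16566.4 → 16,600.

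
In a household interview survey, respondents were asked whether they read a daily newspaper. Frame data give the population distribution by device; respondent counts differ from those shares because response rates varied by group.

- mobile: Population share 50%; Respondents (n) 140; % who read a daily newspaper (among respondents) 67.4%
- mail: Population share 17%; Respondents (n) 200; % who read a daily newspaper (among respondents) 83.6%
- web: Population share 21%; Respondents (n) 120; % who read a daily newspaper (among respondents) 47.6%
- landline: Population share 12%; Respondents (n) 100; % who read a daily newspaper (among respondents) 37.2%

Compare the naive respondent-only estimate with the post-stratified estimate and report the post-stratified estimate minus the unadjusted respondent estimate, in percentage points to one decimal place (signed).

-1.2 percentage points

Without adjustment, the pooled respondent share is:
  (140/560)×67.4 + (200/560)×83.6 + (120/560)×47.6 + (100/560)×37.2 = 63.55%
Post-stratified estimate weights by population shares:
  0.5×67.4 + 0.17×83.6 + 0.21×47.6 + 0.12×37.2 = 62.372%
Difference = 62.372 − 63.55 = -1.178 pp.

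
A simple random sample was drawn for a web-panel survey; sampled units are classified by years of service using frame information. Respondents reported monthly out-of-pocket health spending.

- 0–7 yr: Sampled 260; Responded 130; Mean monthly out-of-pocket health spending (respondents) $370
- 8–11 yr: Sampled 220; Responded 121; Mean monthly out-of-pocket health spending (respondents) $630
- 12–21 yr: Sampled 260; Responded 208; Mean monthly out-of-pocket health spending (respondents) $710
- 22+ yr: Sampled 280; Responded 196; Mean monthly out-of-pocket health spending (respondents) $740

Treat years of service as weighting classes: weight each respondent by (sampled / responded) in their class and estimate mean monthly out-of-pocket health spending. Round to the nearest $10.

Response rates by class: 0–7 yr 130/260 = 50%, 8–11 yr 121/220 = 55%, 12–21 yr 208/260 = 80%, 22+ yr 196/280 = 70%.
Weighting each respondent by the inverse class response rate inflates each class back to its sampled size, so the class weight is n_sampled:
  0–7 yr: 260 × 370 = 96,200
  8–11 yr: 220 × 630 = 138,600
  12–21 yr: 260 × 710 = 184,600
  22+ yr: 280 × 740 = 207,200
Adjusted estimate = 626,600 / 1,020 = 614.314 → $610.

$610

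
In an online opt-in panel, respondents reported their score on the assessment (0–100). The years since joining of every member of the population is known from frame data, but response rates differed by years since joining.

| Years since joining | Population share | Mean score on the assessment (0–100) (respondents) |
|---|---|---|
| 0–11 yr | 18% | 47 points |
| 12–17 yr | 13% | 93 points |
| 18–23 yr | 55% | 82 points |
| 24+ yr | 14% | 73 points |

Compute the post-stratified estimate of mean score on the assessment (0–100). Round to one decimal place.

75.9

Reweight to the known years since joining distribution:
  0–11 yr: 0.18 × 47 = 8.46
  12–17 yr: 0.13 × 93 = 12.09
  18–23 yr: 0.55 × 82 = 45.1
  24+ yr: 0.14 × 73 = 10.22
Post-stratified estimate = 75.87 → 75.9.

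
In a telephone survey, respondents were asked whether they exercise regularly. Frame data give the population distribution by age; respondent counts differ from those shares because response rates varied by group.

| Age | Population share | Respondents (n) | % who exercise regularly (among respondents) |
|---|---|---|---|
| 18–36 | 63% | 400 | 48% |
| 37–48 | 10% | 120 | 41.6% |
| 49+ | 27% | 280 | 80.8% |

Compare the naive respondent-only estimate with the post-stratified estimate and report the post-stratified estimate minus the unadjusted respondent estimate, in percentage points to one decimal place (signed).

Unadjusted (pooled respondent) estimate weights by respondent counts:
  (400/800)×48 + (120/800)×41.6 + (280/800)×80.8 = 58.52%
Reweighting by population age shares:
  0.63×48 + 0.1×41.6 + 0.27×80.8 = 56.216%
Difference = 56.216 − 58.52 = -2.304 pp.

-2.3 percentage points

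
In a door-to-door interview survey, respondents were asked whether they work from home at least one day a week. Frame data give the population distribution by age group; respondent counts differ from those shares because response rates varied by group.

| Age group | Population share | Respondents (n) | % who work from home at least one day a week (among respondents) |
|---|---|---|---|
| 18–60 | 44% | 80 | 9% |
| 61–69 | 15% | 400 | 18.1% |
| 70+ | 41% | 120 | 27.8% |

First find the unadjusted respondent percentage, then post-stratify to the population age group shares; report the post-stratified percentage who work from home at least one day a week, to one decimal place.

Unadjusted (pooled respondent) estimate weights by respondent counts:
  (80/600)×9 + (400/600)×18.1 + (120/600)×27.8 = 18.8267%
Post-stratifying to population shares instead:
  0.44×9 + 0.15×18.1 + 0.41×27.8 = 18.073%

18.1%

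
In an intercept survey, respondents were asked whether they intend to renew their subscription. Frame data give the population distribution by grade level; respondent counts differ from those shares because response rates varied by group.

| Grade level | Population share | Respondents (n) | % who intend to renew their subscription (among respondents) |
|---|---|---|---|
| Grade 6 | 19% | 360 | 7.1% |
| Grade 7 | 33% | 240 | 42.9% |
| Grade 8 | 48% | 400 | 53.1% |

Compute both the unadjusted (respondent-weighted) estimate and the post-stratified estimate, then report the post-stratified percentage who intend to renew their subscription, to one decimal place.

41.0%

Without adjustment, the pooled respondent share is:
  (360/1000)×7.1 + (240/1000)×42.9 + (400/1000)×53.1 = 34.092%
Post-stratified estimate weights by population shares:
  0.19×7.1 + 0.33×42.9 + 0.48×53.1 = 40.994%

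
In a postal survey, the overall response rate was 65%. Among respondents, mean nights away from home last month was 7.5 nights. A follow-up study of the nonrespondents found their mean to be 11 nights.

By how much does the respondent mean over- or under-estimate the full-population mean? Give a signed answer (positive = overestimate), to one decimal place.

-1.2

Nonresponse fraction = 1 − 0.65 = 0.35.
Bias = (nonresponse fraction) × (respondent mean − nonrespondent mean)
     = 0.35 × (7.5 − 11) = 0.35 × -3.5 = -1.225.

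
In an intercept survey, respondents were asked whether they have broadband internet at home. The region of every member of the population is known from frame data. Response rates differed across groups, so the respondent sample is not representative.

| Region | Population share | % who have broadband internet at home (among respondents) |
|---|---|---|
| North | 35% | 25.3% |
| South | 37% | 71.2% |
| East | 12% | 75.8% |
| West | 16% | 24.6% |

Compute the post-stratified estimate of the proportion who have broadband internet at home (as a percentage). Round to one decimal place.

48.2%

Each cell contributes population-share × respondent value:
  North: 0.35 × 25.3 = 8.855
  South: 0.37 × 71.2 = 26.344
  East: 0.12 × 75.8 = 9.096
  West: 0.16 × 24.6 = 3.936
Post-stratified estimate = 48.231 → 48.2%.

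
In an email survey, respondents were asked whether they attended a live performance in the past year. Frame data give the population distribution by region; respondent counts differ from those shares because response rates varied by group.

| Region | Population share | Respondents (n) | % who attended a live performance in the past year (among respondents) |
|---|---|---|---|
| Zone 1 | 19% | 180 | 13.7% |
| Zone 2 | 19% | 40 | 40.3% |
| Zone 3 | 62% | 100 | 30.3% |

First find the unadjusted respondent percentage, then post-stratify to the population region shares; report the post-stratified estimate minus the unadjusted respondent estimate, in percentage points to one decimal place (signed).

Unadjusted (pooled respondent) estimate weights by respondent counts:
  (180/320)×13.7 + (40/320)×40.3 + (100/320)×30.3 = 22.2125%
Reweighting by population region shares:
  0.19×13.7 + 0.19×40.3 + 0.62×30.3 = 29.046%
Difference = 29.046 − 22.2125 = 6.8335 pp.

+6.8 percentage points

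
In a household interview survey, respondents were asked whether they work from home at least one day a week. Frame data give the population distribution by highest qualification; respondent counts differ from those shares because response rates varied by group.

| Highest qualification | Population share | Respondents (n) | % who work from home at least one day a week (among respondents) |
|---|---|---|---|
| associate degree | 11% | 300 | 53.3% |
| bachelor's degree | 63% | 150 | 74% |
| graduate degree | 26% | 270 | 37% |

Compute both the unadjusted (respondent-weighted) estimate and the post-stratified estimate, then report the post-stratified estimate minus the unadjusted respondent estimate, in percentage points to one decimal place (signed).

+10.6 percentage points

Unadjusted (pooled respondent) estimate weights by respondent counts:
  (300/720)×53.3 + (150/720)×74 + (270/720)×37 = 51.5%
Reweighting by population highest qualification shares:
  0.11×53.3 + 0.63×74 + 0.26×37 = 62.103%
Difference = 62.103 − 51.5 = 10.603 pp.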